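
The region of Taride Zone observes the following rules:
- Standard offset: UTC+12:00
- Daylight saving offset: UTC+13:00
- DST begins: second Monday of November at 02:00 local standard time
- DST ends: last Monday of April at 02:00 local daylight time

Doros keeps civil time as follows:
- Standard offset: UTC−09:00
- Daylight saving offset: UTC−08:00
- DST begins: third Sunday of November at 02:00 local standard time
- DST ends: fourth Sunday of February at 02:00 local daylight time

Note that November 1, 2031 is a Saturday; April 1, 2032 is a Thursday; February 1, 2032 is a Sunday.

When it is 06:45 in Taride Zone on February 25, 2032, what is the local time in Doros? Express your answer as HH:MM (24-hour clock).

1 November 2031 is a Saturday, so the first Monday is November 3 and the second is November 10.
1 April 2032 is a Thursday, so Mondays fall on 5, 12, 19, 26; the last is April 26.
February 25, 2032 falls between 10 November 2031 and 26 April 2032, so daylight saving is in effect and Taride Zone is at UTC+13:00.
06:45 Taride Zone − 13h = 17:45 UTC (rolling into the previous day, 24 February 2032).
1 November 2031 is a Saturday, so the first Sunday is November 2 and the third is November 16.
1 February 2032 is a Sunday, so the first Sunday is February 1 and the fourth is February 22.
At the standard offset (UTC−09:00), 17:45 UTC − 9h = 08:45 Doros standard time.
The standard-time date in Doros, February 24, 2032, does not fall between 16 November 2031 and 22 February 2032, so daylight saving is not in effect and Doros is at UTC−09:00.
17:45 UTC − 9h = 08:45 Doros.

08:45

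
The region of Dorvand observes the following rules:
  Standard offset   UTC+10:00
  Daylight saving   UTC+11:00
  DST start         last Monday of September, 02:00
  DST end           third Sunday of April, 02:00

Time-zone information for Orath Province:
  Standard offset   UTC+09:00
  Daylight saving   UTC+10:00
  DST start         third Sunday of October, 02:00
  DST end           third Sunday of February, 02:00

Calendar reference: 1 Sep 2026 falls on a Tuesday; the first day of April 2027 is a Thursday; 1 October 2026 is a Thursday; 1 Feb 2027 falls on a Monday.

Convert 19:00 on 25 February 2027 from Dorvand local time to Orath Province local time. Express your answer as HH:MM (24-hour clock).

1 September 2026 is a Tuesday, so Mondays fall on 7, 14, 21, 28; the last is September 28.
1 April 2027 is a Thursday, so the first Sunday is April 4 and the third is April 18.
25 February 2027 falls between 28 September 2026 and 18 April 2027, so daylight saving is in effect and Dorvand is at UTC+11:00.
19:00 Dorvand − 11h = 08:00 UTC.
1 October 2026 is a Thursday, so the first Sunday is October 4 and the third is October 18.
1 February 2027 is a Monday, so the first Sunday is February 7 and the third is February 21.
At the standard offset (UTC+09:00), 08:00 UTC + 9h = 17:00 Orath Province standard time.
The standard-time date in Orath Province, 25 February 2027, does not fall between 18 October 2026 and 21 February 2027, so daylight saving is not in effect and Orath Province is at UTC+09:00.
08:00 UTC + 9h = 17:00 Orath Province.

17:00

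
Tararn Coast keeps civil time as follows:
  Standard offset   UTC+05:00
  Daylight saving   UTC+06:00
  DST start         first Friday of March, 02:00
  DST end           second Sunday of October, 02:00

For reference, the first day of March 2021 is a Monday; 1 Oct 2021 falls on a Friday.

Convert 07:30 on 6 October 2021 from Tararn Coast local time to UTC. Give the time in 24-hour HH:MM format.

01:30

1 March 2021 is a Monday, so the first Friday is March 5.
1 October 2021 is a Friday, so the first Sunday is October 3 and the second is October 10.
6 October 2021 lies within the daylight-saving period (5 March – 10 October), so Tararn Coast is on daylight time, UTC+06:00.
07:30 local − 6h = 01:30 UTC.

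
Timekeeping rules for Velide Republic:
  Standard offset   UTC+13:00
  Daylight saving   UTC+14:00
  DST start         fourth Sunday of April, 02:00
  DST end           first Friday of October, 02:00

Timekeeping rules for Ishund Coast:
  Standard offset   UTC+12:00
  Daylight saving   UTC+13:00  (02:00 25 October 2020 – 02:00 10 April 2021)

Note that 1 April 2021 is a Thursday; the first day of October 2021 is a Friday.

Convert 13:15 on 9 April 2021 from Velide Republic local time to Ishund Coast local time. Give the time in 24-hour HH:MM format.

1 April 2021 is a Thursday, so the first Sunday is April 4 and the fourth is April 25.
1 October 2021 is a Friday, so the first Friday is October 1.
9 April 2021 is outside the daylight-saving period (25 April – 1 October), so Velide Republic is on standard time, UTC+13:00.
13:15 Velide Republic − 13h = 00:15 UTC.
At the standard offset (UTC+12:00), 00:15 UTC + 12h = 12:15 Ishund Coast standard time.
The standard-time date in Ishund Coast, 9 April 2021, lies within the daylight-saving period (25 October 2020 – 10 April 2021), so Ishund Coast is on daylight time, UTC+13:00.
00:15 UTC + 13h = 13:15 Ishund Coast.

13:15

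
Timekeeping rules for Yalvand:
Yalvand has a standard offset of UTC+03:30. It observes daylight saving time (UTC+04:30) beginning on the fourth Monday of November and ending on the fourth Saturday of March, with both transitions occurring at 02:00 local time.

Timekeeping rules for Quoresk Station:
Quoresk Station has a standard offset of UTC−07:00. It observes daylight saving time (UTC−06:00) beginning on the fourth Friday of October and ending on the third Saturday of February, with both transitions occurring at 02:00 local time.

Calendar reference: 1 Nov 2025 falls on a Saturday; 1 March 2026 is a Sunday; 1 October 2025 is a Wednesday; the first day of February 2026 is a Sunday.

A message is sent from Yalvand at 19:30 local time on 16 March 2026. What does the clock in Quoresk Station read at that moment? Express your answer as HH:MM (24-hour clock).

1 November 2025 is a Saturday, so the first Monday is November 3 and the fourth is November 24.
1 March 2026 is a Sunday, so the first Saturday is March 7 and the fourth is March 28.
16 March 2026 falls between 24 November 2025 and 28 March 2026, so daylight saving is in effect and Yalvand is at UTC+04:30.
19:30 Yalvand − 4h30m = 15:00 UTC.
1 October 2025 is a Wednesday, so the first Friday is October 3 and the fourth is October 24.
1 February 2026 is a Sunday, so the first Saturday is February 7 and the third is February 21.
At the standard offset (UTC−07:00), 15:00 UTC − 7h = 08:00 Quoresk Station standard time.
Daylight saving runs 24 October 2025 – 21 February 2026; the standard-time date in Quoresk Station, 16 March 2026, is outside that window, so Quoresk Station is on standard time at UTC−07:00.
15:00 UTC − 7h = 08:00 Quoresk Station.

08:00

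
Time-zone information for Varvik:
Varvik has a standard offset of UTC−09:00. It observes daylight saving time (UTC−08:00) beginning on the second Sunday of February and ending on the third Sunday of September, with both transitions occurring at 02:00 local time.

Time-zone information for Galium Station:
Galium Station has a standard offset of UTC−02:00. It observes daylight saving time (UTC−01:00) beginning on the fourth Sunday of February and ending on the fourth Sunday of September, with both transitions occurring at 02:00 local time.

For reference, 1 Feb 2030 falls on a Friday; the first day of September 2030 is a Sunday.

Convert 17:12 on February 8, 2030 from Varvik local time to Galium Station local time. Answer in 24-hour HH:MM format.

1 February 2030 is a Friday, so the first Sunday is February 3 and the second is February 10.
1 September 2030 is a Sunday, so the first Sunday is September 1 and the third is September 15.
February 8, 2030 is outside the daylight-saving period (10 February – 15 September), so Varvik is on standard time, UTC−09:00.
17:12 Varvik + 9h = 02:12 UTC (rolling into the next day, 9 February 2030).
1 February 2030 is a Friday, so the first Sunday is February 3 and the fourth is February 24.
1 September 2030 is a Sunday, so the first Sunday is September 1 and the fourth is September 22.
At the standard offset (UTC−02:00), 02:12 UTC − 2h = 00:12 Galium Station standard time.
The standard-time date in Galium Station, February 9, 2030, is outside the daylight-saving period (24 February – 22 September), so Galium Station is on standard time, UTC−02:00.
02:12 UTC − 2h = 00:12 Galium Station.

00:12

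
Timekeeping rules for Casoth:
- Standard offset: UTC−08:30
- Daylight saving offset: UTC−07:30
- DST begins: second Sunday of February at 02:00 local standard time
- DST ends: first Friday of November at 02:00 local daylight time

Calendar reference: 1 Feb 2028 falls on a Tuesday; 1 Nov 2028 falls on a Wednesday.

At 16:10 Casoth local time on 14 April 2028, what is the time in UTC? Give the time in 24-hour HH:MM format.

23:40

1 February 2028 is a Tuesday, so the first Sunday is February 6 and the second is February 13.
1 November 2028 is a Wednesday, so the first Friday is November 3.
14 April 2028 lies within the daylight-saving period (13 February – 3 November), so Casoth is on daylight time, UTC−07:30.
16:10 local + 7h30m = 23:40 UTC.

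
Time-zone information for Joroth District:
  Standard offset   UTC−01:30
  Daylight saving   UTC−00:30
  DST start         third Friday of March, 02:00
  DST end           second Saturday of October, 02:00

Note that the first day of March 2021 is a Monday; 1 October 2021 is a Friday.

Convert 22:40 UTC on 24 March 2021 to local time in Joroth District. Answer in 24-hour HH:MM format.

1 March 2021 is a Monday, so the first Friday is March 5 and the third is March 19.
1 October 2021 is a Friday, so the first Saturday is October 2 and the second is October 9.
At the standard offset (UTC−01:30), 22:40 UTC − 1h30m = 21:10 Joroth District standard time.
The standard-time date in Joroth District, 24 March 2021, lies within the daylight-saving period (19 March – 9 October), so Joroth District is on daylight time, UTC−00:30.
22:40 UTC − 0h30m = 22:10 local.

22:10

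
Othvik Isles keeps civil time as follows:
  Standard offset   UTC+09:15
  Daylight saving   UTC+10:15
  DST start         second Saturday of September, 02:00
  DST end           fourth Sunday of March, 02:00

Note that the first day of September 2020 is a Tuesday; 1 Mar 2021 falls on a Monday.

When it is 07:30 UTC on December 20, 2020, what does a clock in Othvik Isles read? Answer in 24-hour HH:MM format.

1 September 2020 is a Tuesday, so the first Saturday is September 5 and the second is September 12.
1 March 2021 is a Monday, so the first Sunday is March 7 and the fourth is March 28.
At the standard offset (UTC+09:15), 07:30 UTC + 9h15m = 16:45 Othvik Isles standard time.
Daylight saving runs 12 September 2020 – 28 March 2021; the standard-time date in Othvik Isles, December 20, 2020, is inside that window, so Othvik Isles is at UTC+10:15.
07:30 UTC + 10h15m = 17:45 local.

17:45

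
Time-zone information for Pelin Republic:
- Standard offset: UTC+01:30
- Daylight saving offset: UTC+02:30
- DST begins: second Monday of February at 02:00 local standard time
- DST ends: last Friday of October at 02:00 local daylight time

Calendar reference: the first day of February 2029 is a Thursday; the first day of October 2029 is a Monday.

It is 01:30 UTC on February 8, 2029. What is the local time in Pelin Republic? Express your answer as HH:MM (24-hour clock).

03:00

1 February 2029 is a Thursday, so the first Monday is February 5 and the second is February 12.
1 October 2029 is a Monday, so Fridays fall on 5, 12, 19, 26; the last is October 26.
At the standard offset (UTC+01:30), 01:30 UTC + 1h30m = 03:00 Pelin Republic standard time.
The standard-time date in Pelin Republic, February 8, 2029, is outside the daylight-saving period (12 February – 26 October), so Pelin Republic is on standard time, UTC+01:30.
01:30 UTC + 1h30m = 03:00 local.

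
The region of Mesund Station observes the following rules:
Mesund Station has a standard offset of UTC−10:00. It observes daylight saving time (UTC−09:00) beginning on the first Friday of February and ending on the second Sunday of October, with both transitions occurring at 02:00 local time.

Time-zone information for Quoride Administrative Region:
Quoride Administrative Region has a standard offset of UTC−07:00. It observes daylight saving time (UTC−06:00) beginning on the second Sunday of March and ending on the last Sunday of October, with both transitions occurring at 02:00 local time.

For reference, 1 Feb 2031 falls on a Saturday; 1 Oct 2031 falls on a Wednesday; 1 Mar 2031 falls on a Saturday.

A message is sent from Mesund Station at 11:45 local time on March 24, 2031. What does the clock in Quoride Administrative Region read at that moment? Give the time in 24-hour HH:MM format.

1 February 2031 is a Saturday, so the first Friday is February 7.
1 October 2031 is a Wednesday, so the first Sunday is October 5 and the second is October 12.
Daylight saving runs 7 February – 12 October; March 24, 2031 is inside that window, so Mesund Station is at UTC−09:00.
11:45 Mesund Station + 9h = 20:45 UTC.
1 March 2031 is a Saturday, so the first Sunday is March 2 and the second is March 9.
1 October 2031 is a Wednesday, so Sundays fall on 5, 12, 19, 26; the last is October 26.
At the standard offset (UTC−07:00), 20:45 UTC − 7h = 13:45 Quoride Administrative Region standard time.
The standard-time date in Quoride Administrative Region, March 24, 2031, falls between 9 March and 26 October, so daylight saving is in effect and Quoride Administrative Region is at UTC−06:00.
20:45 UTC − 6h = 14:45 Quoride Administrative Region.

14:45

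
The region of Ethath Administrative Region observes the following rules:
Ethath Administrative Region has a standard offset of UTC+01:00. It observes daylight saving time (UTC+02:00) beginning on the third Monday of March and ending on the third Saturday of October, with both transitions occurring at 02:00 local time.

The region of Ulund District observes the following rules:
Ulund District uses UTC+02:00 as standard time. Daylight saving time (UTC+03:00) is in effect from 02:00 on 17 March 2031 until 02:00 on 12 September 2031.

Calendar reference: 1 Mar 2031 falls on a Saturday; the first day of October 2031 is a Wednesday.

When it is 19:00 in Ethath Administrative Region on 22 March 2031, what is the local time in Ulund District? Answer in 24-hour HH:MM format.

20:00

1 March 2031 is a Saturday, so the first Monday is March 3 and the third is March 17.
1 October 2031 is a Wednesday, so the first Saturday is October 4 and the third is October 18.
Daylight saving runs 17 March – 18 October; 22 March 2031 is inside that window, so Ethath Administrative Region is at UTC+02:00.
19:00 Ethath Administrative Region − 2h = 17:00 UTC.
At the standard offset (UTC+02:00), 17:00 UTC + 2h = 19:00 Ulund District standard time.
The standard-time date in Ulund District, 22 March 2031, lies within the daylight-saving period (17 March – 12 September), so Ulund District is on daylight time, UTC+03:00.
17:00 UTC + 3h = 20:00 Ulund District.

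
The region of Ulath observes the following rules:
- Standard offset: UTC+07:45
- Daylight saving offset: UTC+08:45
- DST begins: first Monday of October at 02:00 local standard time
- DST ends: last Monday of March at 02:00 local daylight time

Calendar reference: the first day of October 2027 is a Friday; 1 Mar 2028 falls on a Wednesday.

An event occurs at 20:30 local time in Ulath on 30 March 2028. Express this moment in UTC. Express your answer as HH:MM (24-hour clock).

12:45

1 October 2027 is a Friday, so the first Monday is October 4.
1 March 2028 is a Wednesday, so Mondays fall on 6, 13, 20, 27; the last is March 27.
Daylight saving runs 4 October 2027 – 27 March 2028; 30 March 2028 is outside that window, so Ulath is on standard time at UTC+07:45.
20:30 local − 7h45m = 12:45 UTC.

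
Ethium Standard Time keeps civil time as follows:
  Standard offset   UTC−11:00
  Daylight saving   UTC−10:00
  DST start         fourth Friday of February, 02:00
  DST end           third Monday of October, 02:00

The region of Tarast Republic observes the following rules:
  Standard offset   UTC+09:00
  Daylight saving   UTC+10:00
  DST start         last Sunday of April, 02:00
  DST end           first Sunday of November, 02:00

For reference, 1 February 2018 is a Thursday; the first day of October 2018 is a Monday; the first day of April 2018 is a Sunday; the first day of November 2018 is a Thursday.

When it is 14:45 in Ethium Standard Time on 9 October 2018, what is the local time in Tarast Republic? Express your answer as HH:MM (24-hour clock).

10:45

1 February 2018 is a Thursday, so the first Friday is February 2 and the fourth is February 23.
1 October 2018 is a Monday, so the first Monday is October 1 and the third is October 15.
Daylight saving runs 23 February – 15 October; 9 October 2018 is inside that window, so Ethium Standard Time is at UTC−10:00.
14:45 Ethium Standard Time + 10h = 00:45 UTC (rolling into the next day, 10 October 2018).
1 April 2018 is a Sunday, so Sundays fall on 1, 8, 15, 22, 29; the last is April 29.
1 November 2018 is a Thursday, so the first Sunday is November 4.
At the standard offset (UTC+09:00), 00:45 UTC + 9h = 09:45 Tarast Republic standard time.
Daylight saving runs 29 April – 4 November; the standard-time date in Tarast Republic, 10 October 2018, is inside that window, so Tarast Republic is at UTC+10:00.
00:45 UTC + 10h = 10:45 Tarast Republic.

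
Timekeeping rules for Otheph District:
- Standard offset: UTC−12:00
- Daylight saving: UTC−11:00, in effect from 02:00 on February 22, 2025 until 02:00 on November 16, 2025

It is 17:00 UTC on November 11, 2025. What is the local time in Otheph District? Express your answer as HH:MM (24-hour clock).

06:00

At the standard offset (UTC−12:00), 17:00 UTC − 12h = 05:00 Otheph District standard time.
The standard-time date in Otheph District, November 11, 2025, lies within the daylight-saving period (22 February – 16 November), so Otheph District is on daylight time, UTC−11:00.
17:00 UTC − 11h = 06:00 local.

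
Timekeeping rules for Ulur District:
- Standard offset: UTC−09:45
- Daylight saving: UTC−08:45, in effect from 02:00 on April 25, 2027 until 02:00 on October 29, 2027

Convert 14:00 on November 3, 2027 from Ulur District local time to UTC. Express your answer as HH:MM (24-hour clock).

Daylight saving runs 25 April – 29 October; November 3, 2027 is outside that window, so Ulur District is on standard time at UTC−09:45.
14:00 local + 9h45m = 23:45 UTC.

23:45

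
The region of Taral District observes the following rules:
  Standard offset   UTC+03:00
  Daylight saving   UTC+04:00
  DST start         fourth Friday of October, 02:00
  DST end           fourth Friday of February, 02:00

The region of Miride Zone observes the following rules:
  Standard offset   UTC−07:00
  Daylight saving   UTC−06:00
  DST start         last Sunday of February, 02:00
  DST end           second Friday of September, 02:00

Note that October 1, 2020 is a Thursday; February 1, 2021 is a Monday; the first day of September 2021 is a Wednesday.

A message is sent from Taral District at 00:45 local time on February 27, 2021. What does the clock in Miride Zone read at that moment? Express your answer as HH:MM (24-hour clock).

1 October 2020 is a Thursday, so the first Friday is October 2 and the fourth is October 23.
1 February 2021 is a Monday, so the first Friday is February 5 and the fourth is February 26.
February 27, 2021 is outside the daylight-saving period (23 October 2020 – 26 February 2021), so Taral District is on standard time, UTC+03:00.
00:45 Taral District − 3h = 21:45 UTC (rolling into the previous day, 26 February 2021).
1 February 2021 is a Monday, so Sundays fall on 7, 14, 21, 28; the last is February 28.
1 September 2021 is a Wednesday, so the first Friday is September 3 and the second is September 10.
At the standard offset (UTC−07:00), 21:45 UTC − 7h = 14:45 Miride Zone standard time.
The standard-time date in Miride Zone, February 26, 2021, does not fall between 28 February and 10 September, so daylight saving is not in effect and Miride Zone is at UTC−07:00.
21:45 UTC − 7h = 14:45 Miride Zone.

14:45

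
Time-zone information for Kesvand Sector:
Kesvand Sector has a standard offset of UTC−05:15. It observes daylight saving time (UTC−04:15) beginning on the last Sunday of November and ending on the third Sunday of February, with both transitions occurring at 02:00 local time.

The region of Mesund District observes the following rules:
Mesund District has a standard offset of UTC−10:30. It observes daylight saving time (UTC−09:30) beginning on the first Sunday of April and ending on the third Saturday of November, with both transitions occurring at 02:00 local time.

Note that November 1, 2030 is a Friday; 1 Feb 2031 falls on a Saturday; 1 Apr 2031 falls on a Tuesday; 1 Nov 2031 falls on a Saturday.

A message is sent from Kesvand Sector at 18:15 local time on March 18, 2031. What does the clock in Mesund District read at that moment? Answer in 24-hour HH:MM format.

1 November 2030 is a Friday, so Sundays fall on 3, 10, 17, 24; the last is November 24.
1 February 2031 is a Saturday, so the first Sunday is February 2 and the third is February 16.
Daylight saving runs 24 November 2030 – 16 February 2031; March 18, 2031 is outside that window, so Kesvand Sector is on standard time at UTC−05:15.
18:15 Kesvand Sector + 5h15m = 23:30 UTC.
1 April 2031 is a Tuesday, so the first Sunday is April 6.
1 November 2031 is a Saturday, so the first Saturday is November 1 and the third is November 15.
At the standard offset (UTC−10:30), 23:30 UTC − 10h30m = 13:00 Mesund District standard time.
The standard-time date in Mesund District, March 18, 2031, is outside the daylight-saving period (6 April – 15 November), so Mesund District is on standard time, UTC−10:30.
23:30 UTC − 10h30m = 13:00 Mesund District.

13:00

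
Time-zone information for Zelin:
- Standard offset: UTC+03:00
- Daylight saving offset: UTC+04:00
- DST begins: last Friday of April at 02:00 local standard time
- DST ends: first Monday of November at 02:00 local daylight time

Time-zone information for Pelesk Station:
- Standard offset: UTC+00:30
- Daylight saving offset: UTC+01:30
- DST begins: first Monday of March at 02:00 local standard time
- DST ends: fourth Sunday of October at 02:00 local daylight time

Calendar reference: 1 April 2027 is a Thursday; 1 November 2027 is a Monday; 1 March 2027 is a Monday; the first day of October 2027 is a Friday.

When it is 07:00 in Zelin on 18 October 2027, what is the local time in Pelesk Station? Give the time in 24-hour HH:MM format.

04:30

1 April 2027 is a Thursday, so Fridays fall on 2, 9, 16, 23, 30; the last is April 30.
1 November 2027 is a Monday, so the first Monday is November 1.
Daylight saving runs 30 April – 1 November; 18 October 2027 is inside that window, so Zelin is at UTC+04:00.
07:00 Zelin − 4h = 03:00 UTC.
1 March 2027 is a Monday, so the first Monday is March 1.
1 October 2027 is a Friday, so the first Sunday is October 3 and the fourth is October 24.
At the standard offset (UTC+00:30), 03:00 UTC + 0h30m = 03:30 Pelesk Station standard time.
The standard-time date in Pelesk Station, 18 October 2027, falls between 1 March and 24 October, so daylight saving is in effect and Pelesk Station is at UTC+01:30.
03:00 UTC + 1h30m = 04:30 Pelesk Station.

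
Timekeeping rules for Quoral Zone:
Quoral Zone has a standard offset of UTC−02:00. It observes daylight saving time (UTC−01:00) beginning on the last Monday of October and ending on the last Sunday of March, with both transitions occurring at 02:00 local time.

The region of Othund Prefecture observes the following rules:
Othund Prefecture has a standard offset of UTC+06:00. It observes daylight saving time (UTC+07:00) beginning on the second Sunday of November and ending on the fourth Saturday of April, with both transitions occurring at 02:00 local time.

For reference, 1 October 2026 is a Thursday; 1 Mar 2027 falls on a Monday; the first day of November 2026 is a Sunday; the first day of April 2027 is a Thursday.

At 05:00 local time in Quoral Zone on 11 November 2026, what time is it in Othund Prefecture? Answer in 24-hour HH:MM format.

13:00

1 October 2026 is a Thursday, so Mondays fall on 5, 12, 19, 26; the last is October 26.
1 March 2027 is a Monday, so Sundays fall on 7, 14, 21, 28; the last is March 28.
11 November 2026 falls between 26 October 2026 and 28 March 2027, so daylight saving is in effect and Quoral Zone is at UTC−01:00.
05:00 Quoral Zone + 1h = 06:00 UTC.
1 November 2026 is a Sunday, so the first Sunday is November 1 and the second is November 8.
1 April 2027 is a Thursday, so the first Saturday is April 3 and the fourth is April 24.
At the standard offset (UTC+06:00), 06:00 UTC + 6h = 12:00 Othund Prefecture standard time.
The standard-time date in Othund Prefecture, 11 November 2026, falls between 8 November 2026 and 24 April 2027, so daylight saving is in effect and Othund Prefecture is at UTC+07:00.
06:00 UTC + 7h = 13:00 Othund Prefecture.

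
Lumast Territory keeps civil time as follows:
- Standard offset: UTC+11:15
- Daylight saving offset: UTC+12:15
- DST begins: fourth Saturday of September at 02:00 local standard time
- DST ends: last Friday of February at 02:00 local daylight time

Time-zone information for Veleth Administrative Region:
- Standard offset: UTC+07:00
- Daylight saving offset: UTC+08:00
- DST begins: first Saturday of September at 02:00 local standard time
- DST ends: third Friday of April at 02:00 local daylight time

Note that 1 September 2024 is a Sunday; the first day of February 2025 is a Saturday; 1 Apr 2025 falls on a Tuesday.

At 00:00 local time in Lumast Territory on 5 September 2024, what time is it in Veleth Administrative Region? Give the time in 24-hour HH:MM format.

19:45

1 September 2024 is a Sunday, so the first Saturday is September 7 and the fourth is September 28.
1 February 2025 is a Saturday, so Fridays fall on 7, 14, 21, 28; the last is February 28.
Daylight saving runs 28 September 2024 – 28 February 2025; 5 September 2024 is outside that window, so Lumast Territory is on standard time at UTC+11:15.
00:00 Lumast Territory − 11h15m = 12:45 UTC (rolling into the previous day, 4 September 2024).
1 September 2024 is a Sunday, so the first Saturday is September 7.
1 April 2025 is a Tuesday, so the first Friday is April 4 and the third is April 18.
At the standard offset (UTC+07:00), 12:45 UTC + 7h = 19:45 Veleth Administrative Region standard time.
Daylight saving runs 7 September 2024 – 18 April 2025; the standard-time date in Veleth Administrative Region, 4 September 2024, is outside that window, so Veleth Administrative Region is on standard time at UTC+07:00.
12:45 UTC + 7h = 19:45 Veleth Administrative Region.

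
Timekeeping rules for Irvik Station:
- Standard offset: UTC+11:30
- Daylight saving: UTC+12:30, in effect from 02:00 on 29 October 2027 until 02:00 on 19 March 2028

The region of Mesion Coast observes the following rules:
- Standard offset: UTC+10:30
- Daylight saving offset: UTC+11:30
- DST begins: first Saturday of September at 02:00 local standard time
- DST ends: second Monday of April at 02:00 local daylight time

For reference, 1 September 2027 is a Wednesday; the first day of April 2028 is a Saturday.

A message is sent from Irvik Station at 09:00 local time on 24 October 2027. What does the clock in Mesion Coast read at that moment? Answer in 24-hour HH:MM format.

09:00

24 October 2027 is outside the daylight-saving period (29 October 2027 – 19 March 2028), so Irvik Station is on standard time, UTC+11:30.
09:00 Irvik Station − 11h30m = 21:30 UTC (rolling into the previous day, 23 October 2027).
1 September 2027 is a Wednesday, so the first Saturday is September 4.
1 April 2028 is a Saturday, so the first Monday is April 3 and the second is April 10.
At the standard offset (UTC+10:30), 21:30 UTC + 10h30m = 08:00 Mesion Coast standard time (rolling into the next day, 24 October 2027).
Daylight saving runs 4 September 2027 – 10 April 2028; the standard-time date in Mesion Coast, 24 October 2027, is inside that window, so Mesion Coast is at UTC+11:30.
21:30 UTC + 11h30m = 09:00 Mesion Coast (rolling into the next day, 24 October 2027).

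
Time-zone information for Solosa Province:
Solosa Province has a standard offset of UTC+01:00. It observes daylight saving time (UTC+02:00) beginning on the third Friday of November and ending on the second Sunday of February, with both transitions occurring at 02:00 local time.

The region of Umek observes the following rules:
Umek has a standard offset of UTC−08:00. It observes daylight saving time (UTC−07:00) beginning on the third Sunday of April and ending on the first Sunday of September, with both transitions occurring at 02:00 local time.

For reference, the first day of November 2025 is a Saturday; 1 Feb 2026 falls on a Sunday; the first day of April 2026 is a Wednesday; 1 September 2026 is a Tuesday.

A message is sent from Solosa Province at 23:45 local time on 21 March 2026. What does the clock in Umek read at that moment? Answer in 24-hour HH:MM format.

14:45

1 November 2025 is a Saturday, so the first Friday is November 7 and the third is November 21.
1 February 2026 is a Sunday, so the first Sunday is February 1 and the second is February 8.
Daylight saving runs 21 November 2025 – 8 February 2026; 21 March 2026 is outside that window, so Solosa Province is on standard time at UTC+01:00.
23:45 Solosa Province − 1h = 22:45 UTC.
1 April 2026 is a Wednesday, so the first Sunday is April 5 and the third is April 19.
1 September 2026 is a Tuesday, so the first Sunday is September 6.
At the standard offset (UTC−08:00), 22:45 UTC − 8h = 14:45 Umek standard time.
The standard-time date in Umek, 21 March 2026, is outside the daylight-saving period (19 April – 6 September), so Umek is on standard time, UTC−08:00.
22:45 UTC − 8h = 14:45 Umek.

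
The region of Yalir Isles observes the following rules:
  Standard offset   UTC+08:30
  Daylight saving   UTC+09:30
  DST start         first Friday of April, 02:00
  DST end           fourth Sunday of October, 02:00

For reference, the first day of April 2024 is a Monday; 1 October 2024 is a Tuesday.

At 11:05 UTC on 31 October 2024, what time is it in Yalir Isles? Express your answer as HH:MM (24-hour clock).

1 April 2024 is a Monday, so the first Friday is April 5.
1 October 2024 is a Tuesday, so the first Sunday is October 6 and the fourth is October 27.
At the standard offset (UTC+08:30), 11:05 UTC + 8h30m = 19:35 Yalir Isles standard time.
The standard-time date in Yalir Isles, 31 October 2024, does not fall between 5 April and 27 October, so daylight saving is not in effect and Yalir Isles is at UTC+08:30.
11:05 UTC + 8h30m = 19:35 local.

19:35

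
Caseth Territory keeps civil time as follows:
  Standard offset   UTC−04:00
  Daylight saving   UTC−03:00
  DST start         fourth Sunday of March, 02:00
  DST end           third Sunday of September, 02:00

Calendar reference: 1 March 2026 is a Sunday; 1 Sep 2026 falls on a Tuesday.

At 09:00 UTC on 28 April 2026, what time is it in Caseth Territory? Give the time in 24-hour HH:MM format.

1 March 2026 is a Sunday, so the first Sunday is March 1 and the fourth is March 22.
1 September 2026 is a Tuesday, so the first Sunday is September 6 and the third is September 20.
At the standard offset (UTC−04:00), 09:00 UTC − 4h = 05:00 Caseth Territory standard time.
Daylight saving runs 22 March – 20 September; the standard-time date in Caseth Territory, 28 April 2026, is inside that window, so Caseth Territory is at UTC−03:00.
09:00 UTC − 3h = 06:00 local.

06:00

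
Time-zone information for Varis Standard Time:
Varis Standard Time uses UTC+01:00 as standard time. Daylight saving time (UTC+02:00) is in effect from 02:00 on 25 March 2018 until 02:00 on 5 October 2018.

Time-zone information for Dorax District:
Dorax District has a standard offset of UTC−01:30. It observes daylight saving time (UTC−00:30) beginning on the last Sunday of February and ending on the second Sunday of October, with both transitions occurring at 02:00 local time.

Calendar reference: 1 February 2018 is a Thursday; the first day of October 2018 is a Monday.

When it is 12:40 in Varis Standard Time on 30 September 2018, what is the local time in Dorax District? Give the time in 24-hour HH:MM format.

10:10

30 September 2018 lies within the daylight-saving period (25 March – 5 October), so Varis Standard Time is on daylight time, UTC+02:00.
12:40 Varis Standard Time − 2h = 10:40 UTC.
1 February 2018 is a Thursday, so Sundays fall on 4, 11, 18, 25; the last is February 25.
1 October 2018 is a Monday, so the first Sunday is October 7 and the second is October 14.
At the standard offset (UTC−01:30), 10:40 UTC − 1h30m = 09:10 Dorax District standard time.
The standard-time date in Dorax District, 30 September 2018, lies within the daylight-saving period (25 February – 14 October), so Dorax District is on daylight time, UTC−00:30.
10:40 UTC − 0h30m = 10:10 Dorax District.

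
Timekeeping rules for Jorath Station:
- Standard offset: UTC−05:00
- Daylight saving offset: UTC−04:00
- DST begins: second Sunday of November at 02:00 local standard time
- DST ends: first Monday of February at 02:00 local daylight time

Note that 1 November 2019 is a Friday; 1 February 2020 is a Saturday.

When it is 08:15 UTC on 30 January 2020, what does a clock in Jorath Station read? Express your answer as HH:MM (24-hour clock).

04:15

1 November 2019 is a Friday, so the first Sunday is November 3 and the second is November 10.
1 February 2020 is a Saturday, so the first Monday is February 3.
At the standard offset (UTC−05:00), 08:15 UTC − 5h = 03:15 Jorath Station standard time.
The standard-time date in Jorath Station, 30 January 2020, falls between 10 November 2019 and 3 February 2020, so daylight saving is in effect and Jorath Station is at UTC−04:00.
08:15 UTC − 4h = 04:15 local.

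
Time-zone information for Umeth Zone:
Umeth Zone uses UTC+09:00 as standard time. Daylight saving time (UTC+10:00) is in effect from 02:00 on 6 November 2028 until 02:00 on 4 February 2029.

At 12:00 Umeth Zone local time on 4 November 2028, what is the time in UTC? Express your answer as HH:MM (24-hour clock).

4 November 2028 is outside the daylight-saving period (6 November 2028 – 4 February 2029), so Umeth Zone is on standard time, UTC+09:00.
12:00 local − 9h = 03:00 UTC.

03:00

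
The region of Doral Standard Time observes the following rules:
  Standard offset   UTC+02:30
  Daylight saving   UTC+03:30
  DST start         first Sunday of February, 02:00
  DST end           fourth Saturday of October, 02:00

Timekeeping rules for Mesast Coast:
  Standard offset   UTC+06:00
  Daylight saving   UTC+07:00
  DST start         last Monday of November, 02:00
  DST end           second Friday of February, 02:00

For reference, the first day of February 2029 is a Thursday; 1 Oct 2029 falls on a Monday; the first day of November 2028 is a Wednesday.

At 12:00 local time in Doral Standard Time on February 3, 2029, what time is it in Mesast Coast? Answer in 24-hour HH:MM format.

1 February 2029 is a Thursday, so the first Sunday is February 4.
1 October 2029 is a Monday, so the first Saturday is October 6 and the fourth is October 27.
February 3, 2029 does not fall between 4 February and 27 October, so daylight saving is not in effect and Doral Standard Time is at UTC+02:30.
12:00 Doral Standard Time − 2h30m = 09:30 UTC.
1 November 2028 is a Wednesday, so Mondays fall on 6, 13, 20, 27; the last is November 27.
1 February 2029 is a Thursday, so the first Friday is February 2 and the second is February 9.
At the standard offset (UTC+06:00), 09:30 UTC + 6h = 15:30 Mesast Coast standard time.
The standard-time date in Mesast Coast, February 3, 2029, falls between 27 November 2028 and 9 February 2029, so daylight saving is in effect and Mesast Coast is at UTC+07:00.
09:30 UTC + 7h = 16:30 Mesast Coast.

16:30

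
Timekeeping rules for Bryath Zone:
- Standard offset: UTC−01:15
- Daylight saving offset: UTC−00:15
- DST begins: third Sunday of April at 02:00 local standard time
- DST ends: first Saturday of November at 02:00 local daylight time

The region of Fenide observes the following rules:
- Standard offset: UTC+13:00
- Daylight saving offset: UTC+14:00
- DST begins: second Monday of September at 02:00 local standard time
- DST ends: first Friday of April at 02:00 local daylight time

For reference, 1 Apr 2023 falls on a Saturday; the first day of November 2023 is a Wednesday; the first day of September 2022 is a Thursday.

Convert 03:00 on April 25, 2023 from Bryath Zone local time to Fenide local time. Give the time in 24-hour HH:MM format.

1 April 2023 is a Saturday, so the first Sunday is April 2 and the third is April 16.
1 November 2023 is a Wednesday, so the first Saturday is November 4.
April 25, 2023 lies within the daylight-saving period (16 April – 4 November), so Bryath Zone is on daylight time, UTC−00:15.
03:00 Bryath Zone + 0h15m = 03:15 UTC.
1 September 2022 is a Thursday, so the first Monday is September 5 and the second is September 12.
1 April 2023 is a Saturday, so the first Friday is April 7.
At the standard offset (UTC+13:00), 03:15 UTC + 13h = 16:15 Fenide standard time.
The standard-time date in Fenide, April 25, 2023, is outside the daylight-saving period (12 September 2022 – 7 April 2023), so Fenide is on standard time, UTC+13:00.
03:15 UTC + 13h = 16:15 Fenide.

16:15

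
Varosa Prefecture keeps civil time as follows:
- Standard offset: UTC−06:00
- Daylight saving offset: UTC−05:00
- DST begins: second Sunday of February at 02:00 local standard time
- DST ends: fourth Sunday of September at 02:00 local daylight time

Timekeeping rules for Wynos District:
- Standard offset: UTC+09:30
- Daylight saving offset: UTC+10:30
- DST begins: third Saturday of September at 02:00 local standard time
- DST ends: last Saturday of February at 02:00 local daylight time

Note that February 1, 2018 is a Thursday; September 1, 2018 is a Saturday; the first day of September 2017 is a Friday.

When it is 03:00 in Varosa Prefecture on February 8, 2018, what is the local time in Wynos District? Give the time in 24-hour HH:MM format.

19:30

1 February 2018 is a Thursday, so the first Sunday is February 4 and the second is February 11.
1 September 2018 is a Saturday, so the first Sunday is September 2 and the fourth is September 23.
February 8, 2018 does not fall between 11 February and 23 September, so daylight saving is not in effect and Varosa Prefecture is at UTC−06:00.
03:00 Varosa Prefecture + 6h = 09:00 UTC.
1 September 2017 is a Friday, so the first Saturday is September 2 and the third is September 16.
1 February 2018 is a Thursday, so Saturdays fall on 3, 10, 17, 24; the last is February 24.
At the standard offset (UTC+09:30), 09:00 UTC + 9h30m = 18:30 Wynos District standard time.
Daylight saving runs 16 September 2017 – 24 February 2018; the standard-time date in Wynos District, February 8, 2018, is inside that window, so Wynos District is at UTC+10:30.
09:00 UTC + 10h30m = 19:30 Wynos District.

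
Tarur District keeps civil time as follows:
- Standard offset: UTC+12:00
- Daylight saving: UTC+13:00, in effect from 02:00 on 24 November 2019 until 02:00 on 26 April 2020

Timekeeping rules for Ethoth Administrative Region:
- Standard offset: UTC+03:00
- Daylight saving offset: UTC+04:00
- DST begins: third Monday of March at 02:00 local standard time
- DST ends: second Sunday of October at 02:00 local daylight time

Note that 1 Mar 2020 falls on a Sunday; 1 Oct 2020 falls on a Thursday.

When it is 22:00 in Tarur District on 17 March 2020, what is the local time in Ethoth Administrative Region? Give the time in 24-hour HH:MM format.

13:00

Daylight saving runs 24 November 2019 – 26 April 2020; 17 March 2020 is inside that window, so Tarur District is at UTC+13:00.
22:00 Tarur District − 13h = 09:00 UTC.
1 March 2020 is a Sunday, so the first Monday is March 2 and the third is March 16.
1 October 2020 is a Thursday, so the first Sunday is October 4 and the second is October 11.
At the standard offset (UTC+03:00), 09:00 UTC + 3h = 12:00 Ethoth Administrative Region standard time.
The standard-time date in Ethoth Administrative Region, 17 March 2020, falls between 16 March and 11 October, so daylight saving is in effect and Ethoth Administrative Region is at UTC+04:00.
09:00 UTC + 4h = 13:00 Ethoth Administrative Region.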